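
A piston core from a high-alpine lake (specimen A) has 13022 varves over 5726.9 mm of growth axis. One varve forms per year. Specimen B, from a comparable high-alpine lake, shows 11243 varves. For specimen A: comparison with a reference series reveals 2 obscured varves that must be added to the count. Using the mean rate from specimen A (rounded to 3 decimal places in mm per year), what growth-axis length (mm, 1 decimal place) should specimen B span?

4946.9 mm

Specimen A: correcting the raw count gives 13022 + 2 = 13024 true varves.
A: Mean rate = 5726.9 mm / 13024 years ≈ 0.440 mm per year.
B's length ≈ 0.440 × 11243 = 4946.9 mm.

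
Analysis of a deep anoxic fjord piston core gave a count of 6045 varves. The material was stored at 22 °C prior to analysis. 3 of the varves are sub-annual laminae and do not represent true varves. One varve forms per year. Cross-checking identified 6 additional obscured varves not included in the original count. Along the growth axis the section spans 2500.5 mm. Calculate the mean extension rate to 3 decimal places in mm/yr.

True varve count = 6045 − 3 + 6 = 6048.
Mean rate = 2500.5 mm / 6048 years ≈ 0.413 mm/yr.

0.413 mm/yr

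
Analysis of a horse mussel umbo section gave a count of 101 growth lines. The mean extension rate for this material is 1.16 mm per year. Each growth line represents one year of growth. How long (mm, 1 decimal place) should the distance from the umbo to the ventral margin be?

117.2 mm

The record spans 101 years at 1.16 mm per year.
Length ≈ 1.16 × 101 = 117.2 mm.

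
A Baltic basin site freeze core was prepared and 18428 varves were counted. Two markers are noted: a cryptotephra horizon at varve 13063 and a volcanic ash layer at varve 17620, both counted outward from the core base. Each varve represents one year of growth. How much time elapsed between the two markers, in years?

4557 years

The two markers are separated by 17620 − 13063 = 4557 varves.
At one varve per year, 4557 years elapsed between them.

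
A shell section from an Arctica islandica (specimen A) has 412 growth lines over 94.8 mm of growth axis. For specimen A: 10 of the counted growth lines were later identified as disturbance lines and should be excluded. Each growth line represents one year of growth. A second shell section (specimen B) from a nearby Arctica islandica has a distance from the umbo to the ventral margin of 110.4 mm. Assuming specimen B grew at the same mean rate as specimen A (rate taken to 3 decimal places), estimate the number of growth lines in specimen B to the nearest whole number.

468 growth lines

Specimen A: adjusted count: 412 − 10 = 402 growth lines.
A: 94.8 mm over 402 years gives 94.8 / 402 ≈ 0.236 mm/yr.
Specimen B: 110.4 mm / 0.236 mm per year = 467.80 years ≈ 468 growth lines.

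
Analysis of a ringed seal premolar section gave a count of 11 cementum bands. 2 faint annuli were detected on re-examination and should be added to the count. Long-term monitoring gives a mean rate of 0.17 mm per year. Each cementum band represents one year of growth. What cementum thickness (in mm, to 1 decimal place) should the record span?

2.2 mm

Adjusted count: 11 + 2 = 13 cementum bands.
Length ≈ 0.17 × 13 = 2.2 mm.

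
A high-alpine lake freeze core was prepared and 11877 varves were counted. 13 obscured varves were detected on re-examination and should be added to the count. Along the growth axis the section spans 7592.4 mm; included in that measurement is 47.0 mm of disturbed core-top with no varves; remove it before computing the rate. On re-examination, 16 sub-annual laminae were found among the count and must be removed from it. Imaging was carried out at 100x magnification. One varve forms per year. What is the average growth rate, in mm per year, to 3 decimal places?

True varve count = 11877 − 16 + 13 = 11874.
Net length = 7592.4 − 47.0 = 7545.4 mm.
Mean rate = 7545.4 mm / 11874 years ≈ 0.635 mm per year.

0.635 mm per year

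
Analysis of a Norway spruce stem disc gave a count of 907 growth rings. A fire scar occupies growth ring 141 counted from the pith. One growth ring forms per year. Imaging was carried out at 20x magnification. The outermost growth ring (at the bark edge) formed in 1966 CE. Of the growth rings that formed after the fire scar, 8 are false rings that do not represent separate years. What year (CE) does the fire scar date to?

907 − 141 = 766 growth rings lie beyond the fire scar toward the bark edge.
766 − 8 false = 758 true growth rings after the fire scar.
1966 − 758 = 1208 CE.

1208 CE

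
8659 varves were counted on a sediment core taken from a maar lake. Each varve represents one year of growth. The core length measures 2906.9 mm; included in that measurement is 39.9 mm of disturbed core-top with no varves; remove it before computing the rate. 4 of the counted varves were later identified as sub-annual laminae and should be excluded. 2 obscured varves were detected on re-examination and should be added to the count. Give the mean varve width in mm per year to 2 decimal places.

After corrections the count is 8659 − 4 + 2 = 8657 varves.
Removing the 39.9 mm offcut leaves 2906.9 − 39.9 = 2867.0 mm.
Mean rate = 2867.0 mm / 8657 years ≈ 0.33 mm per year.

0.33 mm per year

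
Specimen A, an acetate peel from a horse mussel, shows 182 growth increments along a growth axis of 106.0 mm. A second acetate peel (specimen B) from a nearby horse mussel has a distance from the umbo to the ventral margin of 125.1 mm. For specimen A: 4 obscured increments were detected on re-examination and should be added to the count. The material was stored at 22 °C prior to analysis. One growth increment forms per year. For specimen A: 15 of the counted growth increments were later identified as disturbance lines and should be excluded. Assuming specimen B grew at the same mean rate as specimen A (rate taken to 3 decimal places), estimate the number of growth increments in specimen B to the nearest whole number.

Specimen A: after corrections the count is 182 − 15 + 4 = 171 growth increments.
A: Mean rate = 106.0 mm / 171 years ≈ 0.620 mm/yr.
B spans 125.1 / 0.620 = 201.77 years ≈ 202 growth increments.

202 growth increments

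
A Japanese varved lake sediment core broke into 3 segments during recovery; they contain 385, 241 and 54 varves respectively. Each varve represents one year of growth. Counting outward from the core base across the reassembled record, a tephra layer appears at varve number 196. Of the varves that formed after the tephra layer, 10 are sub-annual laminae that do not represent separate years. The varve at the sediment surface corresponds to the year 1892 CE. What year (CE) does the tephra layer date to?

Total varves = 385 + 241 + 54 = 680.
680 − 196 = 484 varves lie beyond the tephra layer toward the sediment surface.
Removing the 10 false varves leaves 484 − 10 = 474 true varves beyond the tephra layer.
The varve at the sediment surface is 1892 CE, so the tephra layer dates to 1892 − 474 = 1418 CE.

1418 CE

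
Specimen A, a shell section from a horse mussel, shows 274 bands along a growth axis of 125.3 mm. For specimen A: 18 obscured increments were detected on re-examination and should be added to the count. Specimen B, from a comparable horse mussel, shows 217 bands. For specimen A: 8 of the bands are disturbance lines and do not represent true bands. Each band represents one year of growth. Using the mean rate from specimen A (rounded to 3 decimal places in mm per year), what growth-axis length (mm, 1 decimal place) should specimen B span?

Specimen A: correcting the raw count gives 274 − 8 + 18 = 284 true bands.
A: Mean rate = 125.3 mm / 284 years ≈ 0.441 mm/yr.
B's length ≈ 0.441 × 217 = 95.7 mm.

95.7 mm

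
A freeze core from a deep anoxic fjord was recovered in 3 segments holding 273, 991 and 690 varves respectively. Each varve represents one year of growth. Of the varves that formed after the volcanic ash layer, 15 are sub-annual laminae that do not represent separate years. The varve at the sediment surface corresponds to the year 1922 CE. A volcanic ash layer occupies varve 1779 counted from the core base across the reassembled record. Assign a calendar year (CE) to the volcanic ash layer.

1762 CE

Total varves = 273 + 991 + 690 = 1954.
Between varve 1779 and the sediment surface there are 1954 − 1779 = 175 varves.
175 − 15 false = 160 true varves after the volcanic ash layer.
The varve at the sediment surface is 1922 CE, so the volcanic ash layer dates to 1922 − 160 = 1762 CE.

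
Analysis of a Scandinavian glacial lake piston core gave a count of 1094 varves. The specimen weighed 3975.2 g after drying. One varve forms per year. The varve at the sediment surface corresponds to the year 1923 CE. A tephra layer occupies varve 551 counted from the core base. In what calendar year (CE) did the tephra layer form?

1094 − 551 = 543 varves lie beyond the tephra layer toward the sediment surface.
The varve at the sediment surface is 1923 CE, so the tephra layer dates to 1923 − 543 = 1380 CE.

1380 CE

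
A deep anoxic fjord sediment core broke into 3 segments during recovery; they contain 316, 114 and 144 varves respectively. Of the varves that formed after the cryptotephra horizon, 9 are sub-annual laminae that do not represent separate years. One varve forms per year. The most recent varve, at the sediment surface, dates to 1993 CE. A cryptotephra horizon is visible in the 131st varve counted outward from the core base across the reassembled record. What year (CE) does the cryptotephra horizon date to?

Total varves = 316 + 114 + 144 = 574.
Between varve 131 and the sediment surface there are 574 − 131 = 443 varves.
Excluding 9 false varves: 443 − 9 = 434.
1993 − 434 = 1559 CE.

1559 CE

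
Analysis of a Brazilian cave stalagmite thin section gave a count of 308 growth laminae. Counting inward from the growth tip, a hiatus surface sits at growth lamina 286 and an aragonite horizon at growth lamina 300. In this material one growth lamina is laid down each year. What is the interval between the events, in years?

The two markers are separated by 300 − 286 = 14 growth laminae.
At one growth lamina per year, 14 years elapsed between them.

14 years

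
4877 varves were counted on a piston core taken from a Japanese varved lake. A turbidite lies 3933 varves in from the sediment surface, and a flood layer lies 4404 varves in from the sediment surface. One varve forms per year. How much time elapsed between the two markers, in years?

The two markers are separated by 4404 − 3933 = 471 varves.
At one varve per year, 471 years elapsed between them.

471 years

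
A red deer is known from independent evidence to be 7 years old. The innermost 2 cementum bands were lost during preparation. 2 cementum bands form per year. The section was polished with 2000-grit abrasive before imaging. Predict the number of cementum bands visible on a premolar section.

With 2 cementum bands per year, 7 years would produce 7 × 2 = 14 cementum bands.
Less the 2 uncaptured cementum bands: 14 − 2 = 12.

12 cementum bands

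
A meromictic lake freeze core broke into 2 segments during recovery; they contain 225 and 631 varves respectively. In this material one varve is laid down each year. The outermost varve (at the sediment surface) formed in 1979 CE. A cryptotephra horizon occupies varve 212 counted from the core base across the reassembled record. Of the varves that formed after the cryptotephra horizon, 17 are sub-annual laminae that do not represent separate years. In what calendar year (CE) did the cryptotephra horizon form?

1352 CE

Total varves = 225 + 631 = 856.
Between varve 212 and the sediment surface there are 856 − 212 = 644 varves.
Removing the 17 false varves leaves 644 − 17 = 627 true varves beyond the cryptotephra horizon.
The varve at the sediment surface is 1979 CE, so the cryptotephra horizon dates to 1979 − 627 = 1352 CE.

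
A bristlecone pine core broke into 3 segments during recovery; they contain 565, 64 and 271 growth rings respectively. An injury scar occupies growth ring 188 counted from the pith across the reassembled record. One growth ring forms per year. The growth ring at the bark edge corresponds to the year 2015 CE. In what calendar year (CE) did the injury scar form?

Total growth rings = 565 + 64 + 271 = 900.
900 − 188 = 712 growth rings lie beyond the injury scar toward the bark edge.
The growth ring at the bark edge is 2015 CE, so the injury scar dates to 2015 − 712 = 1303 CE.

1303 CE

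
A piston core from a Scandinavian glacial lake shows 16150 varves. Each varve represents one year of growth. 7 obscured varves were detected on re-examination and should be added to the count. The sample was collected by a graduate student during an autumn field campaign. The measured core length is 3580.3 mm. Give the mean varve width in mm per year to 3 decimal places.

0.222 mm per year

True varve count = 16150 + 7 = 16157.
Mean rate = 3580.3 mm / 16157 years ≈ 0.222 mm per year.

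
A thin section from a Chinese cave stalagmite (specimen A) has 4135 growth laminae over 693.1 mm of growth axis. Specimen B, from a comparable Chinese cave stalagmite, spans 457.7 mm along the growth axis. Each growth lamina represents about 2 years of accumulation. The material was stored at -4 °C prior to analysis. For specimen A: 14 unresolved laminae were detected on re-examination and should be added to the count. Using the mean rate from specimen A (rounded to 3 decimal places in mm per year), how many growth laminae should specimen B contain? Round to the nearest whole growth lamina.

2724 growth laminae

Specimen A: true growth lamina count = 4135 + 14 = 4149.
Specimen A: multiplying by 2 years per growth lamina: 4149 × 2 = 8298 years.
A: 693.1 mm over 8298 years gives 693.1 / 8298 ≈ 0.084 mm per year.
B spans 457.7 / 0.084 = 5448.81 years; at 2 years per growth lamina that is 5448.81 / 2 ≈ 2724 growth laminae.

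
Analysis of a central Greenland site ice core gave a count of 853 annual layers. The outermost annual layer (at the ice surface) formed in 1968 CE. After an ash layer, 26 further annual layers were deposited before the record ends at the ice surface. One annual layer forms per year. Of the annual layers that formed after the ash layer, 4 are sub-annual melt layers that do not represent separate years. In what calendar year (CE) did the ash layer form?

1946 CE

26 annual layers formed after the ash layer.
Excluding 4 false annual layers: 26 − 4 = 22.
1968 − 22 = 1946 CE.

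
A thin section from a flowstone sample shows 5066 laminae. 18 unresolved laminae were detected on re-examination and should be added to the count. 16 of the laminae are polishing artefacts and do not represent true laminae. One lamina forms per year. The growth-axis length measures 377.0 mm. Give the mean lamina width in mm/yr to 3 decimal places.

Correcting the raw count gives 5066 − 16 + 18 = 5068 true laminae.
Extension rate ≈ 377.0 / 5068 = 0.074 mm/yr.

0.074 mm/yr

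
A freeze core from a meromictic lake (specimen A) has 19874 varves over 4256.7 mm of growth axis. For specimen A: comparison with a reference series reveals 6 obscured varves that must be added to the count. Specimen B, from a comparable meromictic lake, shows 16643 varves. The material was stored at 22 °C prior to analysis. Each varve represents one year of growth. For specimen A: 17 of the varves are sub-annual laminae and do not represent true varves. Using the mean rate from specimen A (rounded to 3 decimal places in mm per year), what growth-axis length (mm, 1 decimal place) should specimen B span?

3561.6 mm

Specimen A: true varve count = 19874 − 17 + 6 = 19863.
A: Mean rate = 4256.7 mm / 19863 years ≈ 0.214 mm/yr.
B's length ≈ 0.214 × 16643 = 3561.6 mm.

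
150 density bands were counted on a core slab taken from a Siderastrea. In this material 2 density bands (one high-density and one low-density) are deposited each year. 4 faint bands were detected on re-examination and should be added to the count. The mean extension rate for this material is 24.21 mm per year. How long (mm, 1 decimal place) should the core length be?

Correcting the raw count gives 150 + 4 = 154 true density bands.
154 density bands at 2 per year is 154 / 2 = 77 years.
Predicted length = 24.21 mm/year × 77 years = 1864.2 mm.

1864.2 mm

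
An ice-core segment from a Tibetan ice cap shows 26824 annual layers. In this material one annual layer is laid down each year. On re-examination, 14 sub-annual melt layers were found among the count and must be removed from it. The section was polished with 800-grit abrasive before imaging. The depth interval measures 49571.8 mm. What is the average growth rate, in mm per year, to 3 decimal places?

1.849 mm per year

Adjusted count: 26824 − 14 = 26810 annual layers.
49571.8 mm over 26810 years gives 49571.8 / 26810 ≈ 1.849 mm per year.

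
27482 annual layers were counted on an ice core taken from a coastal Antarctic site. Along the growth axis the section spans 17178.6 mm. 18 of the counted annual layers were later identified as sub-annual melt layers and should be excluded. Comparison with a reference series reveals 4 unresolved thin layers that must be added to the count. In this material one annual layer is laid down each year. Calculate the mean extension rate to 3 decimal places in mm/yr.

0.625 mm/yr

Adjusted count: 27482 − 18 + 4 = 27468 annual layers.
17178.6 mm over 27468 years gives 17178.6 / 27468 ≈ 0.625 mm/yr.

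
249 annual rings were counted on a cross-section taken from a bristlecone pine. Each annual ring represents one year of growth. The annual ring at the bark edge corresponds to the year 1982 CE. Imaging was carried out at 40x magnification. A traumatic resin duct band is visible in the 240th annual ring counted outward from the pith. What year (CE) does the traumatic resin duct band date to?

249 − 240 = 9 annual rings lie beyond the traumatic resin duct band toward the bark edge.
Counting back 9 years from 1982 CE places the traumatic resin duct band in 1982 − 9 = 1973 CE.

1973 CE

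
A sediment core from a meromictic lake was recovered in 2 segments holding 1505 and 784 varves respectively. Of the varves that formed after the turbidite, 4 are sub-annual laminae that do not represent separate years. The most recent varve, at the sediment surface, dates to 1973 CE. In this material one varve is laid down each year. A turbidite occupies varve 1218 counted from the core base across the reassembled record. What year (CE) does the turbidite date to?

906 CE

Total varves = 1505 + 784 = 2289.
The turbidite sits at varve 1218 from the core base, so 2289 − 1218 = 1071 varves formed after it.
Excluding 4 false varves: 1071 − 4 = 1067.
Counting back 1067 years from 1973 CE places the turbidite in 1973 − 1067 = 906 CE.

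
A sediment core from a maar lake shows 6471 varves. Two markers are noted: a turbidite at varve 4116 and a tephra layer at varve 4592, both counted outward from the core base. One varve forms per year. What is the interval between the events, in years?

476 years

Separation: 4592 − 4116 = 476 varves.
One varve per year makes the interval 476 years.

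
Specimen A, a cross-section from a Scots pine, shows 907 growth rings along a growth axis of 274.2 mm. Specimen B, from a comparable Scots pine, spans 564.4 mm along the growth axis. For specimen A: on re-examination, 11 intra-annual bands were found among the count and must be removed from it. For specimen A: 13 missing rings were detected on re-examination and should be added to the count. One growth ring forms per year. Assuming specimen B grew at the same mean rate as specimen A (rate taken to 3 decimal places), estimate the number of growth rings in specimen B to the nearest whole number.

Specimen A: correcting the raw count gives 907 − 11 + 13 = 909 true growth rings.
A: 274.2 mm over 909 years gives 274.2 / 909 ≈ 0.302 mm/year.
B spans 564.4 / 0.302 = 1868.87 years ≈ 1869 growth rings.

1869 growth rings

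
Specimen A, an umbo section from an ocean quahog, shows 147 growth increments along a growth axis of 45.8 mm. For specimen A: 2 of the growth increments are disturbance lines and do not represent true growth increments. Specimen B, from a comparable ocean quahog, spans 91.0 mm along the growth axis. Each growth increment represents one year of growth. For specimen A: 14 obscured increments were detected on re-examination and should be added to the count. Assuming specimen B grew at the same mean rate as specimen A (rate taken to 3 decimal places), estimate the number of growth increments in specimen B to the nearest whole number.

316 growth increments

Specimen A: adjusted count: 147 − 2 + 14 = 159 growth increments.
A: Extension rate ≈ 45.8 / 159 = 0.288 mm/year.
Specimen B: 91.0 mm / 0.288 mm per year = 315.97 years ≈ 316 growth increments.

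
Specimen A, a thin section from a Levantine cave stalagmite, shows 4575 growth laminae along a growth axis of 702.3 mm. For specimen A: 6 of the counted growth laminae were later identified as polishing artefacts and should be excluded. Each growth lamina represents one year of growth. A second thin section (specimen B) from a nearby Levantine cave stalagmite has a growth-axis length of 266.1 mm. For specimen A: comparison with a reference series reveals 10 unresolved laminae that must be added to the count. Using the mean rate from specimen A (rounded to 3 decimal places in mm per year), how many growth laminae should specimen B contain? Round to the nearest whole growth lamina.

1739 growth laminae

Specimen A: correcting the raw count gives 4575 − 6 + 10 = 4579 true growth laminae.
A: Extension rate ≈ 702.3 / 4579 = 0.153 mm/yr.
For B, 266.1 / 0.153 = 1739.22 years ≈ 1739 growth laminae.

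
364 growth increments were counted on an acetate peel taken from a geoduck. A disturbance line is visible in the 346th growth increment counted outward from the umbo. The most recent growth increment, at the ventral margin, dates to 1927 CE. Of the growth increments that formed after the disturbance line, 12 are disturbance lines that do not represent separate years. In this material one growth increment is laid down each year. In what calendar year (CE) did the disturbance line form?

1921 CE

364 − 346 = 18 growth increments lie beyond the disturbance line toward the ventral margin.
Excluding 12 false growth increments: 18 − 12 = 6.
Counting back 6 years from 1927 CE places the disturbance line in 1927 − 6 = 1921 CE.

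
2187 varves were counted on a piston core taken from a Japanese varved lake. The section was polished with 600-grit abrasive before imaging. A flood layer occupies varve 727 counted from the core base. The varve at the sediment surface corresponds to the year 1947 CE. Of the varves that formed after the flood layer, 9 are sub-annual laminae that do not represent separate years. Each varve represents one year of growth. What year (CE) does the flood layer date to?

496 CE

2187 − 727 = 1460 varves lie beyond the flood layer toward the sediment surface.
Excluding 9 false varves: 1460 − 9 = 1451.
The varve at the sediment surface is 1947 CE, so the flood layer dates to 1947 − 1451 = 496 CE.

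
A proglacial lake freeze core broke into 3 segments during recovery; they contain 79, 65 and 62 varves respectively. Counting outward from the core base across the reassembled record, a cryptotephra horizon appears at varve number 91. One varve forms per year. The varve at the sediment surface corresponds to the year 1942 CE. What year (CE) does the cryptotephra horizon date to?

Total varves = 79 + 65 + 62 = 206.
206 − 91 = 115 varves lie beyond the cryptotephra horizon toward the sediment surface.
1942 − 115 = 1827 CE.

1827 CE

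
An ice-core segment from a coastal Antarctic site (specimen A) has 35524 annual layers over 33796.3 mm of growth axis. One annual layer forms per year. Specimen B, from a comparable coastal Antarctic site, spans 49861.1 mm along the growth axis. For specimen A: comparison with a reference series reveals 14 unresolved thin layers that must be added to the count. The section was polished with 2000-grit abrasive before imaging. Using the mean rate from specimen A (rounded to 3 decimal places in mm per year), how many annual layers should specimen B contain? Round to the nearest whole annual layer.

Specimen A: true annual layer count = 35524 + 14 = 35538.
A: Extension rate ≈ 33796.3 / 35538 = 0.951 mm per year.
Specimen B: 49861.1 mm / 0.951 mm per year = 52430.18 years ≈ 52430 annual layers.

52430 annual layers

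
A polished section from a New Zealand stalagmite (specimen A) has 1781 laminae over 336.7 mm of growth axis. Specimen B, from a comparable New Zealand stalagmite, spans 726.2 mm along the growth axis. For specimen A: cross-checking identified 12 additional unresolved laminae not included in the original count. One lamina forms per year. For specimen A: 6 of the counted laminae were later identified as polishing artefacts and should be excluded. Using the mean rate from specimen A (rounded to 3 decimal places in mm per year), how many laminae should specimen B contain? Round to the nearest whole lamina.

Specimen A: correcting the raw count gives 1781 − 6 + 12 = 1787 true laminae.
A: Extension rate ≈ 336.7 / 1787 = 0.188 mm/year.
Specimen B: 726.2 mm / 0.188 mm per year = 3862.77 years ≈ 3863 laminae.

3863 laminae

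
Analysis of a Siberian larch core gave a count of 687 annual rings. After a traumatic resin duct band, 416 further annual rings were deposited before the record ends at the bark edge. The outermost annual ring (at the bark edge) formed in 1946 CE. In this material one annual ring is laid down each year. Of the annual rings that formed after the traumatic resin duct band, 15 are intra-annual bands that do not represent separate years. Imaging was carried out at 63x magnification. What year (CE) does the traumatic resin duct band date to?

There are 416 annual rings younger than the traumatic resin duct band.
Excluding 15 false annual rings: 416 − 15 = 401.
1946 − 401 = 1545 CE.

1545 CE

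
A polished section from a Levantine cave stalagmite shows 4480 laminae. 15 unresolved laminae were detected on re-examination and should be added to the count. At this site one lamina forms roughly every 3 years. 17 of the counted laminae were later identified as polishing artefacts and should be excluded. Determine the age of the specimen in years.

Adjusted count: 4480 − 17 + 15 = 4478 laminae.
At 3 years per lamina, 4478 × 3 = 13434 years.

13434 years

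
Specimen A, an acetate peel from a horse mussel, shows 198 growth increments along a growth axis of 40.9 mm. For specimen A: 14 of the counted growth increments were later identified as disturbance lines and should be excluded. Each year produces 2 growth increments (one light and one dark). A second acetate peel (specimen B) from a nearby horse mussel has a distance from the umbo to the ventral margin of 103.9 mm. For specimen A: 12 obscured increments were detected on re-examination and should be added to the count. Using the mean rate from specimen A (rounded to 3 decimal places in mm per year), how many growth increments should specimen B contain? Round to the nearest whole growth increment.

498 growth increments

Specimen A: true growth increment count = 198 − 14 + 12 = 196.
Specimen A: with 2 growth increments per year, 196 / 2 = 98 years.
A: Extension rate ≈ 40.9 / 98 = 0.417 mm/yr.
For B, 103.9 / 0.417 = 249.16 years; at 2 growth increments per year that is 249.16 × 2 ≈ 498 growth increments.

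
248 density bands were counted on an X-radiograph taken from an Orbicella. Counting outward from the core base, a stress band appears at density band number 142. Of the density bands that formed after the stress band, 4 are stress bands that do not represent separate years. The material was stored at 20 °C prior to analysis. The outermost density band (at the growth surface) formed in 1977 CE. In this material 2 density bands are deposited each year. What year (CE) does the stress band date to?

248 − 142 = 106 density bands lie beyond the stress band toward the growth surface.
Removing the 4 false density bands leaves 106 − 4 = 102 true density bands beyond the stress band.
102 density bands at 2 per year is 102 / 2 = 51 years.
Counting back 51 years from 1977 CE places the stress band in 1977 − 51 = 1926 CE.

1926 CE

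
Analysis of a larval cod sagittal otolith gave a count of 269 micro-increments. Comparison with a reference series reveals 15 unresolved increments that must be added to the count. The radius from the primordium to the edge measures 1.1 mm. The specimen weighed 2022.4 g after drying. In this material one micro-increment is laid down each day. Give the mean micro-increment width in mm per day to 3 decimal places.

0.004 mm per day

Correcting the raw count gives 269 + 15 = 284 true micro-increments.
Extension rate ≈ 1.1 / 284 = 0.004 mm per day.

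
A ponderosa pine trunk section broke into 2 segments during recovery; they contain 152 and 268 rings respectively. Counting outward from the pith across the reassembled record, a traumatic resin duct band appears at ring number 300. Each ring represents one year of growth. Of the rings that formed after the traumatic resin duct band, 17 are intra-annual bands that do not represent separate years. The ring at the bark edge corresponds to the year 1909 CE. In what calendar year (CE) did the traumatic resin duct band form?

1806 CE

Total rings = 152 + 268 = 420.
420 − 300 = 120 rings lie beyond the traumatic resin duct band toward the bark edge.
120 − 17 false = 103 true rings after the traumatic resin duct band.
The ring at the bark edge is 1909 CE, so the traumatic resin duct band dates to 1909 − 103 = 1806 CE.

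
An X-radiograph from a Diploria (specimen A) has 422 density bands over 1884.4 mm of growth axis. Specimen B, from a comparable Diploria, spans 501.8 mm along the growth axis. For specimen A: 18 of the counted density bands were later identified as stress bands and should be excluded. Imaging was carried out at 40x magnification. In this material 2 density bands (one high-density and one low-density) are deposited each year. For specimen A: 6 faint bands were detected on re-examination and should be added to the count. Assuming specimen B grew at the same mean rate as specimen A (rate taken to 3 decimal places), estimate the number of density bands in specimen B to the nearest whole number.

Specimen A: after corrections the count is 422 − 18 + 6 = 410 density bands.
Specimen A: dividing by 2 density bands per year: 410 / 2 = 205 years.
A: Extension rate ≈ 1884.4 / 205 = 9.192 mm per year.
B spans 501.8 / 9.192 = 54.59 years; at 2 density bands per year that is 54.59 × 2 ≈ 109 density bands.

109 density bands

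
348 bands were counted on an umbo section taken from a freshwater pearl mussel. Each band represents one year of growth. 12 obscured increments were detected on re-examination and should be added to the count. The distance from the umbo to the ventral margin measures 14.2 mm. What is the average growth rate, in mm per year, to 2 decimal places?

0.04 mm per year

Adjusted count: 348 + 12 = 360 bands.
Extension rate ≈ 14.2 / 360 = 0.04 mm per year.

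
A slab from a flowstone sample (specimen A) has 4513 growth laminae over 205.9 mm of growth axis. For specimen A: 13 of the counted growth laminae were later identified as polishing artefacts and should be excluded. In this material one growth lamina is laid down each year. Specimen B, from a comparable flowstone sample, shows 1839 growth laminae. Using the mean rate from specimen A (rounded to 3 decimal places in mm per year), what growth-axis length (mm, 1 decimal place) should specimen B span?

Specimen A: adjusted count: 4513 − 13 = 4500 growth laminae.
A: Mean rate = 205.9 mm / 4500 years ≈ 0.046 mm/year.
B's length ≈ 0.046 × 1839 = 84.6 mm.

84.6 mm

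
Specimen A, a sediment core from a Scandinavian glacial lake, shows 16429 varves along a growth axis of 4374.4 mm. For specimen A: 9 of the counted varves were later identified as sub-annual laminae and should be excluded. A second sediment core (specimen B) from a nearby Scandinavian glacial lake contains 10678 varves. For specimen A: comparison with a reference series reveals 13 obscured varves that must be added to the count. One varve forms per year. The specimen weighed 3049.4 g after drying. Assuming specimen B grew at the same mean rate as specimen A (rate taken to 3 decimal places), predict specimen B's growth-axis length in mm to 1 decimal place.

2840.3 mm

Specimen A: correcting the raw count gives 16429 − 9 + 13 = 16433 true varves.
A: Extension rate ≈ 4374.4 / 16433 = 0.266 mm/yr.
For B, 0.266 mm/year × 10678 years = 2840.3 mm.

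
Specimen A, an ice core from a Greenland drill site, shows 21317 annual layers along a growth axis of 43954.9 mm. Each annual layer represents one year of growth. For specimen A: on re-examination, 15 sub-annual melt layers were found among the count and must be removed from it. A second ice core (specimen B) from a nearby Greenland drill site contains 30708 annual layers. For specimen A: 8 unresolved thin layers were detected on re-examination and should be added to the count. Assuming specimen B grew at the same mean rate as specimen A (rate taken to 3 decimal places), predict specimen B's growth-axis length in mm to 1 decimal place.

63350.6 mm

Specimen A: after corrections the count is 21317 − 15 + 8 = 21310 annual layers.
A: 43954.9 mm over 21310 years gives 43954.9 / 21310 ≈ 2.063 mm/yr.
For B, 2.063 mm/year × 30708 years = 63350.6 mm.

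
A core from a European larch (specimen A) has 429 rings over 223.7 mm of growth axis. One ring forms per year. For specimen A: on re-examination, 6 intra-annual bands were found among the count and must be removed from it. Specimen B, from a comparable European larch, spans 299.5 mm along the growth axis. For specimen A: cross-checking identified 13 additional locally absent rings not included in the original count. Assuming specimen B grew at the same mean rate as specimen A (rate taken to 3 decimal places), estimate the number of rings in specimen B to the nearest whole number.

Specimen A: correcting the raw count gives 429 − 6 + 13 = 436 true rings.
A: Extension rate ≈ 223.7 / 436 = 0.513 mm per year.
B spans 299.5 / 0.513 = 583.82 years ≈ 584 rings.

584 rings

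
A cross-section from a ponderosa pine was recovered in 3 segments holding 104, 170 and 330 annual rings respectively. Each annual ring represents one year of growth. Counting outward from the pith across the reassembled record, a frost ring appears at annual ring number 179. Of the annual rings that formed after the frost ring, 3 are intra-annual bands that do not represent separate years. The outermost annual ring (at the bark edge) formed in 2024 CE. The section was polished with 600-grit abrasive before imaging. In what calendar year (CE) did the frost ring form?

1602 CE

Total annual rings = 104 + 170 + 330 = 604.
The frost ring sits at annual ring 179 from the pith, so 604 − 179 = 425 annual rings formed after it.
425 − 3 false = 422 true annual rings after the frost ring.
2024 − 422 = 1602 CE.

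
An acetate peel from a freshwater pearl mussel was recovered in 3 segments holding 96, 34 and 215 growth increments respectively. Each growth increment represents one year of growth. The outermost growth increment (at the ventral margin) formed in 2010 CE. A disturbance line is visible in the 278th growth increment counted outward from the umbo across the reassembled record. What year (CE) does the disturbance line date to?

Total growth increments = 96 + 34 + 215 = 345.
345 − 278 = 67 growth increments lie beyond the disturbance line toward the ventral margin.
Counting back 67 years from 2010 CE places the disturbance line in 2010 − 67 = 1943 CE.

1943 CE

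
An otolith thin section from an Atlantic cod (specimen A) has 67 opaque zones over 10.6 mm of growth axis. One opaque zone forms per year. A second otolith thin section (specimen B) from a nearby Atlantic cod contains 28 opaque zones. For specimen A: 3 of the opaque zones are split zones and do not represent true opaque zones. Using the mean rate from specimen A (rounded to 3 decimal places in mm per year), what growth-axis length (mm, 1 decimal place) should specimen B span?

4.6 mm

Specimen A: adjusted count: 67 − 3 = 64 opaque zones.
A: 10.6 mm over 64 years gives 10.6 / 64 ≈ 0.166 mm/year.
B's length ≈ 0.166 × 28 = 4.6 mm.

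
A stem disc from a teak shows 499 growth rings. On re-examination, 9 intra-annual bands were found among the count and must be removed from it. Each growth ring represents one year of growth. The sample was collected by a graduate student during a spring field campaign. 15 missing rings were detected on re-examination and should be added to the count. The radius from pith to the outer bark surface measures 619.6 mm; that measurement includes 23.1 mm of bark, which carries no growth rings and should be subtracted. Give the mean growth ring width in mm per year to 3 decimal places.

1.181 mm per year

True growth ring count = 499 − 9 + 15 = 505.
The growth record spans 619.6 − 23.1 = 596.5 mm.
Extension rate ≈ 596.5 / 505 = 1.181 mm per year.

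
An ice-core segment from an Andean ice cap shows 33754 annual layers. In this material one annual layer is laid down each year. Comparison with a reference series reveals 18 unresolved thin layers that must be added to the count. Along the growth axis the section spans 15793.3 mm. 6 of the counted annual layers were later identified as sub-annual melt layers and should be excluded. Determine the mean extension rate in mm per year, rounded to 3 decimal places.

0.468 mm per year

Correcting the raw count gives 33754 − 6 + 18 = 33766 true annual layers.
15793.3 mm over 33766 years gives 15793.3 / 33766 ≈ 0.468 mm per year.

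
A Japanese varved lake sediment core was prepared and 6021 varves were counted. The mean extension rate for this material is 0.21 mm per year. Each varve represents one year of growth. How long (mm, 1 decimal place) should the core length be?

6021 years of growth are recorded.
Length ≈ 0.21 × 6021 = 1264.4 mm.

1264.4 mm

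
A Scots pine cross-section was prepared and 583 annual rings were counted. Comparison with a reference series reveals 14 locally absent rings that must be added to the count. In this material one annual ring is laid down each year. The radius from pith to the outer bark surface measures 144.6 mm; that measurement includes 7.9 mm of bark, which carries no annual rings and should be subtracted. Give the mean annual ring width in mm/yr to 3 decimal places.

0.229 mm/yr

True annual ring count = 583 + 14 = 597.
Net length = 144.6 − 7.9 = 136.7 mm.
136.7 mm over 597 years gives 136.7 / 597 ≈ 0.229 mm/yr.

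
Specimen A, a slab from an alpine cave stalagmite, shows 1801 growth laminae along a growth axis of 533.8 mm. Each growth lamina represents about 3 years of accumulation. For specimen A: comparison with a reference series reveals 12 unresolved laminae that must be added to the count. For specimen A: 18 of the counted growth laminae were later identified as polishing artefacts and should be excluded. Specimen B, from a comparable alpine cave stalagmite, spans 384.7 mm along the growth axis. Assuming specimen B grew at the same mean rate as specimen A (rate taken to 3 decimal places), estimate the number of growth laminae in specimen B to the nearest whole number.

Specimen A: after corrections the count is 1801 − 18 + 12 = 1795 growth laminae.
Specimen A: 1795 growth laminae at 3 years each span 1795 × 3 = 5385 years.
A: Extension rate ≈ 533.8 / 5385 = 0.099 mm/year.
Specimen B: 384.7 mm / 0.099 mm per year = 3885.86 years; at 3 years per growth lamina that is 3885.86 / 3 ≈ 1295 growth laminae.

1295 growth laminae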